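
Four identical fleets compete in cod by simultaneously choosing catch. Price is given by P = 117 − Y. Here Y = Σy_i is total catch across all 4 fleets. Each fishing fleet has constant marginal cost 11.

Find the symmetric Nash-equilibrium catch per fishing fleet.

21.2

A representative fishing fleet's profit is π_i = y_i(117 − Y) − 11y_i, with Y = y_i + Σ_{j≠i} y_j.
First-order condition: 106 − 2y_i − Σ_{j≠i} y_j = 0.
In a symmetric equilibrium every fishing fleet chooses the same y, so Σ_{j≠i} y_j = 3y. The condition becomes 106 − 5y = 0, giving y = 106/5 = 21.2.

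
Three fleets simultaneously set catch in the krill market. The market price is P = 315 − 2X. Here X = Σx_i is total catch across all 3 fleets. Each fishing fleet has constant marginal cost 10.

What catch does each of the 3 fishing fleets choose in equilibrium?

A representative fishing fleet's profit is π_i = x_i(315 − 2X) − 10x_i, with X = x_i + Σ_{j≠i} x_j.
First-order condition: 305 − 4x_i − 2Σ_{j≠i} x_j = 0.
With identical fishing fleets, set every x_j = x: then 305 − 4x − 4x = 0, i.e. x = 305/8 = 38.125.

38.125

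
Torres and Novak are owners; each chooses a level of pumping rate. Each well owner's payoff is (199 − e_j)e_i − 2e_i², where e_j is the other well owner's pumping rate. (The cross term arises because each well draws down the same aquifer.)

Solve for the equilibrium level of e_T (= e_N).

39.8

Torres's payoff is (199 − e_N)e_T − 2e_T².
∂π/∂e_T = 199 − e_N − 4e_T = 0, so e_T = 49.75 − 0.25e_N.
Setting e_T = e_N in the reaction function: e_T = 49.75 − 0.25e_T, so e_T = 49.75 / 1.25 = 39.8.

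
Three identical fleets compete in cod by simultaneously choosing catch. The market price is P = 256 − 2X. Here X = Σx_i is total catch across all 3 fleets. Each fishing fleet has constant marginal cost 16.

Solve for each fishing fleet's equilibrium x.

A representative fishing fleet's profit is π_i = x_i(256 − 2X) − 16x_i, with X = x_i + Σ_{j≠i} x_j.
First-order condition: 240 − 4x_i − 2Σ_{j≠i} x_j = 0.
In a symmetric equilibrium every fishing fleet chooses the same x, so Σ_{j≠i} x_j = 2x. The condition becomes 240 − 8x = 0, giving x = 240/8 = 30.

30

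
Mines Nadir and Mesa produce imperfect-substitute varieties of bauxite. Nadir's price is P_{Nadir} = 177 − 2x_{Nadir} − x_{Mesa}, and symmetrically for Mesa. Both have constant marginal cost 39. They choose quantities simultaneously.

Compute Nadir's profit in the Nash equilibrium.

Mine Nadir's profit: π = x_{Nadir}(177 − 2x_{Nadir} − x_{Mesa}) − 39x_{Nadir}.
∂π/∂x_{Nadir} = 138 − 4x_{Nadir} − x_{Mesa} = 0 ⇒ x_{Nadir} = 34.5 − 0.25x_{Mesa}.
The game is symmetric, so in equilibrium x_{Mesa} = x_{Nadir}: the reaction function gives 1.25x_{Nadir} = 34.5, hence x_{Nadir} = 27.6.
P_{Nadir} = 177 − 2·27.6 − 27.6 = 94.2.
Profit = (94.2 − 39)·27.6 = 1523.52.

1523.52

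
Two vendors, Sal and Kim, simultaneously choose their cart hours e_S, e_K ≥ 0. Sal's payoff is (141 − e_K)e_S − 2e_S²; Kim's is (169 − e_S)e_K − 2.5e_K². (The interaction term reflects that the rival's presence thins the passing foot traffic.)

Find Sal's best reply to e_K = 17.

31

Expanding Sal's payoff: 141e_S − e_Ke_S − 2e_S².
∂π/∂e_S = 141 − e_K − 4e_S = 0, so e_S = 35.25 − 0.25e_K.
At e_K = 17: e_S = 35.25 − 0.25·17 = 31.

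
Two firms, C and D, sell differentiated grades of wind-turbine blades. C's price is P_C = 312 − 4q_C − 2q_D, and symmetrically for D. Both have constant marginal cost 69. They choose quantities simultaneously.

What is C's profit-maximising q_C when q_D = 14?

Firm C's profit: π = q_C(312 − 4q_C − 2q_D) − 69q_C.
∂π/∂q_C = 243 − 8q_C − 2q_D = 0 ⇒ q_C = 30.375 − 0.25q_D.
At q_D = 14: q_C = 30.375 − 0.25·14 = 26.875.

26.875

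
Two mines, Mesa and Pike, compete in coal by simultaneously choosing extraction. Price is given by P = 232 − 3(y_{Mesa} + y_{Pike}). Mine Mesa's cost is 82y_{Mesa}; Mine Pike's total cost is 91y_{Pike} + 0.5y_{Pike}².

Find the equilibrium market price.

Mine Mesa's profit: π = y_{Mesa}(232 − 3(y_{Mesa} + y_{Pike})) − 82y_{Mesa}.
∂π/∂y_{Mesa} = 150 − 6y_{Mesa} − 3y_{Pike} = 0, so y_{Mesa} = 25 − 0.5y_{Pike}.
For Pike: ∂π/∂y_{Pike} = 141 − 7y_{Pike} − 3y_{Mesa} = 0 ⇒ y_{Pike} = 141/7 − (3/7)y_{Mesa}.
Solving the two reaction functions simultaneously: (1 − (−0.5)(−3/7))y_{Mesa} = 25 − 0.5·(141/7), so (11/14)y_{Mesa} = 209/14 and y_{Mesa} = 19.
Then y_{Pike} = 141/7 − (3/7)·19 = 12.
Equilibrium price: P = 232 − 3·31 = 139.

139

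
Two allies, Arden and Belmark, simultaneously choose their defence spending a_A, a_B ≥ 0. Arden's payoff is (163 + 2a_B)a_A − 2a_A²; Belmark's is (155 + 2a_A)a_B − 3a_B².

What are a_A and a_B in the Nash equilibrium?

64.4, 47.3

Expanding Arden's payoff: 163a_A + 2a_Ba_A − 2a_A².
∂π/∂a_A = 163 + 2a_B − 4a_A = 0, so a_A = 40.75 + 0.5a_B.
Likewise for Belmark: a_B = 155/6 + (1/3)a_A.
Substituting the second reaction function into the first: a_A = 40.75 + 0.5(155/6 + (1/3)a_A), which gives (5/6)a_A = 161/3 ⇒ a_A = 64.4.
Then a_B = 155/6 + (1/3)·64.4 = 47.3.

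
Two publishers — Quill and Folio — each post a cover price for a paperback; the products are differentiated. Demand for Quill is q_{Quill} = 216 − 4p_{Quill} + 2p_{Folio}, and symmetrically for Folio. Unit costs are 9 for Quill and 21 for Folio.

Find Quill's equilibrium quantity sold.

138.4

Quill's profit: π = (p_{Quill} − 9)(216 − 4p_{Quill} + 2p_{Folio}).
∂π/∂p_{Quill} = 252 − 8p_{Quill} + 2p_{Folio} = 0 ⇒ p_{Quill} = 31.5 + 0.25p_{Folio}.
Similarly p_{Folio} = 37.5 + 0.25p_{Quill}.
Plugging p_{Folio} into Quill's best response: p_{Quill} = 31.5 + 0.25(37.5 + 0.25p_{Quill}) ⇒ 0.9375p_{Quill} = 40.875, so p_{Quill} = 43.6.
Then p_{Folio} = 37.5 + 0.25·43.6 = 48.4.
q_{Quill} = 216 − 4·43.6 + 2·48.4 = 138.4.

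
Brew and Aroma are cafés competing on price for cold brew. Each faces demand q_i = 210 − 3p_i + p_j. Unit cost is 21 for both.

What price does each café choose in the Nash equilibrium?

Brew's profit: π = (p_{Brew} − 21)(210 − 3p_{Brew} + p_{Aroma}).
∂π/∂p_{Brew} = 273 − 6p_{Brew} + p_{Aroma} = 0 ⇒ p_{Brew} = 45.5 + (1/6)p_{Aroma}.
Setting p_{Brew} = p_{Aroma} in the reaction function: p_{Brew} = 45.5 + (1/6)p_{Brew}, so p_{Brew} = 45.5 / (5/6) = 54.6.

54.6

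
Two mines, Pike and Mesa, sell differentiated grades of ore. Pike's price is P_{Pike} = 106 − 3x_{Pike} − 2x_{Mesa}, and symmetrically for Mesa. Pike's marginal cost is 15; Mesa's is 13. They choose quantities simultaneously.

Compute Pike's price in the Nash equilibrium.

48.75

Mine Pike's profit: π = x_{Pike}(106 − 3x_{Pike} − 2x_{Mesa}) − 15x_{Pike}.
∂π/∂x_{Pike} = 91 − 6x_{Pike} − 2x_{Mesa} = 0 ⇒ x_{Pike} = 91/6 − (1/3)x_{Mesa}.
Similarly x_{Mesa} = 15.5 − (1/3)x_{Pike}.
Plugging x_{Mesa} into Pike's best response: x_{Pike} = 91/6 − (1/3)(15.5 − (1/3)x_{Pike}) ⇒ (8/9)x_{Pike} = 10, so x_{Pike} = 11.25.
Then x_{Mesa} = 15.5 − (1/3)·11.25 = 11.75.
P_{Pike} = 106 − 3·11.25 − 2·11.75 = 48.75.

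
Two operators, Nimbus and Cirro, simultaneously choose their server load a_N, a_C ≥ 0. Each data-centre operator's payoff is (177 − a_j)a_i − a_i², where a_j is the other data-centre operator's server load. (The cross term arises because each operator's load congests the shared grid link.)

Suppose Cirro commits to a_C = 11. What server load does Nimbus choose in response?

83

Nimbus's payoff is (177 − a_C)a_N − a_N².
∂π/∂a_N = 177 − a_C − 2a_N = 0, so a_N = 88.5 − 0.5a_C.
At a_C = 11: a_N = 88.5 − 0.5·11 = 83.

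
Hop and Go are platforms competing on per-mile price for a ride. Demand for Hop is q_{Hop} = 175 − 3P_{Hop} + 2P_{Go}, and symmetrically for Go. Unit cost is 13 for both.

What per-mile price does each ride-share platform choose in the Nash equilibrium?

53.5

Hop's profit: π = (P_{Hop} − 13)(175 − 3P_{Hop} + 2P_{Go}).
∂π/∂P_{Hop} = 214 − 6P_{Hop} + 2P_{Go} = 0 ⇒ P_{Hop} = 107/3 + (1/3)P_{Go}.
The game is symmetric, so in equilibrium P_{Go} = P_{Hop}: the reaction function gives (2/3)P_{Hop} = 107/3, hence P_{Hop} = 53.5.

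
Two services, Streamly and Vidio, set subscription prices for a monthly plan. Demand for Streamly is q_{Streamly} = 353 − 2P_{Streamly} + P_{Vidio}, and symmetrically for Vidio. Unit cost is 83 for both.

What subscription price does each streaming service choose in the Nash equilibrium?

173

Streamly's profit: π = (P_{Streamly} − 83)(353 − 2P_{Streamly} + P_{Vidio}).
∂π/∂P_{Streamly} = 519 − 4P_{Streamly} + P_{Vidio} = 0 ⇒ P_{Streamly} = 129.75 + 0.25P_{Vidio}.
Setting P_{Streamly} = P_{Vidio} in the reaction function: P_{Streamly} = 129.75 + 0.25P_{Streamly}, so P_{Streamly} = 129.75 / 0.75 = 173.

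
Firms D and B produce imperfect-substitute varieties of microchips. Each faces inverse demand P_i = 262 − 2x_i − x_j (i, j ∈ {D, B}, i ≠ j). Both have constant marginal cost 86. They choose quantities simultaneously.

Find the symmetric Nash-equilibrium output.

Firm D's profit: π = x_D(262 − 2x_D − x_B) − 86x_D.
∂π/∂x_D = 176 − 4x_D − x_B = 0 ⇒ x_D = 44 − 0.25x_B.
Setting x_D = x_B in the reaction function: x_D = 44 − 0.25x_D, so x_D = 44 / 1.25 = 35.2.

35.2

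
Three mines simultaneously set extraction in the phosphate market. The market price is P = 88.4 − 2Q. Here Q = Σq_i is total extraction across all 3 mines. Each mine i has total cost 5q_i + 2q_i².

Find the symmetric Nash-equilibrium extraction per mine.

6.95

A representative mine's profit is π_i = q_i(88.4 − 2Q) − 5q_i − 2q_i², with Q = q_i + Σ_{j≠i} q_j.
First-order condition: 83.4 − 8q_i − 2Σ_{j≠i} q_j = 0.
In a symmetric equilibrium every mine chooses the same q, so Σ_{j≠i} q_j = 2q. The condition becomes 83.4 − 12q = 0, giving q = 83.4/12 = 6.95.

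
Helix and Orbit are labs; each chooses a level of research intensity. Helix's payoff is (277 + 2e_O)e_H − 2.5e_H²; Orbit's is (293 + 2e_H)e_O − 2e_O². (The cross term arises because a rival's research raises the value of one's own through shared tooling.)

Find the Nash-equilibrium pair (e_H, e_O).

Expanding Helix's payoff: 277e_H + 2e_Oe_H − 2.5e_H².
∂π/∂e_H = 277 + 2e_O − 5e_H = 0, so e_H = 55.4 + 0.4e_O.
Likewise for Orbit: e_O = 73.25 + 0.5e_H.
Plugging e_O into Helix's best response: e_H = 55.4 + 0.4(73.25 + 0.5e_H) ⇒ 0.8e_H = 84.7, so e_H = 105.875.
Then e_O = 73.25 + 0.5·105.875 = 126.1875.

105.875, 126.1875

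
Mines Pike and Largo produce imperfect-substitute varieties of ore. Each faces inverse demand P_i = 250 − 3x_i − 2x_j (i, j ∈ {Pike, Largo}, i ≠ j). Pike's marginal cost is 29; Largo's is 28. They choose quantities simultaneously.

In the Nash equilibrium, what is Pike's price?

Mine Pike's profit: π = x_{Pike}(250 − 3x_{Pike} − 2x_{Largo}) − 29x_{Pike}.
∂π/∂x_{Pike} = 221 − 6x_{Pike} − 2x_{Largo} = 0 ⇒ x_{Pike} = 221/6 − (1/3)x_{Largo}.
Similarly x_{Largo} = 37 − (1/3)x_{Pike}.
Substituting the second reaction function into the first: x_{Pike} = 221/6 − (1/3)(37 − (1/3)x_{Pike}), which gives (8/9)x_{Pike} = 24.5 ⇒ x_{Pike} = 27.5625.
Then x_{Largo} = 37 − (1/3)·27.5625 = 27.8125.
P_{Pike} = 250 − 3·27.5625 − 2·27.8125 = 111.6875.

111.6875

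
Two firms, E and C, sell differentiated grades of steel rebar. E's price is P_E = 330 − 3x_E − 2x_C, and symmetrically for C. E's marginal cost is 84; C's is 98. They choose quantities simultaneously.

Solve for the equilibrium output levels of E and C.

31.625, 28.125

Firm E's profit: π = x_E(330 − 3x_E − 2x_C) − 84x_E.
∂π/∂x_E = 246 − 6x_E − 2x_C = 0 ⇒ x_E = 41 − (1/3)x_C.
Similarly x_C = 116/3 − (1/3)x_E.
Plugging x_C into E's best response: x_E = 41 − (1/3)(116/3 − (1/3)x_E) ⇒ (8/9)x_E = 253/9, so x_E = 31.625.
Then x_C = 116/3 − (1/3)·31.625 = 28.125.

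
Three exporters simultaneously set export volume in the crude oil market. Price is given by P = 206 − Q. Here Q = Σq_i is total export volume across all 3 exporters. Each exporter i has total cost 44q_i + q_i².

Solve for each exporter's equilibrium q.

27

A representative exporter's profit is π_i = q_i(206 − Q) − 44q_i − q_i², with Q = q_i + Σ_{j≠i} q_j.
First-order condition: 162 − 4q_i − Σ_{j≠i} q_j = 0.
In a symmetric equilibrium every exporter chooses the same q, so Σ_{j≠i} q_j = 2q. The condition becomes 162 − 6q = 0, giving q = 162/6 = 27.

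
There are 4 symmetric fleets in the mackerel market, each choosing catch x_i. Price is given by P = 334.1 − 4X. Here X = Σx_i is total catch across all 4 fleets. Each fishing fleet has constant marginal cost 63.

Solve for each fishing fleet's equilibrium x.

13.555

A representative fishing fleet's profit is π_i = x_i(334.1 − 4X) − 63x_i, with X = x_i + Σ_{j≠i} x_j.
First-order condition: 271.1 − 8x_i − 4Σ_{j≠i} x_j = 0.
In a symmetric equilibrium every fishing fleet chooses the same x, so Σ_{j≠i} x_j = 3x. The condition becomes 271.1 − 20x = 0, giving x = 271.1/20 = 13.555.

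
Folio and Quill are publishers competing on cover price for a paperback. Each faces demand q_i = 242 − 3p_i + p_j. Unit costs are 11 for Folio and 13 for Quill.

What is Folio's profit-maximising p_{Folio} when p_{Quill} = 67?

57

Folio's profit: π = (p_{Folio} − 11)(242 − 3p_{Folio} + p_{Quill}).
∂π/∂p_{Folio} = 275 − 6p_{Folio} + p_{Quill} = 0 ⇒ p_{Folio} = 275/6 + (1/6)p_{Quill}.
At p_{Quill} = 67: p_{Folio} = 275/6 + (1/6)·67 = 57.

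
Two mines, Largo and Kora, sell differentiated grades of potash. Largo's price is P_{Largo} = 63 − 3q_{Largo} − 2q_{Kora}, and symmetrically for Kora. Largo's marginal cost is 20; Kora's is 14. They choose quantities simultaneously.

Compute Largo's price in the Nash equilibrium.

35

Mine Largo's profit: π = q_{Largo}(63 − 3q_{Largo} − 2q_{Kora}) − 20q_{Largo}.
∂π/∂q_{Largo} = 43 − 6q_{Largo} − 2q_{Kora} = 0 ⇒ q_{Largo} = 43/6 − (1/3)q_{Kora}.
Similarly q_{Kora} = 49/6 − (1/3)q_{Largo}.
Plugging q_{Kora} into Largo's best response: q_{Largo} = 43/6 − (1/3)(49/6 − (1/3)q_{Largo}) ⇒ (8/9)q_{Largo} = 40/9, so q_{Largo} = 5.
Then q_{Kora} = 49/6 − (1/3)·5 = 6.5.
P_{Largo} = 63 − 3·5 − 2·6.5 = 35.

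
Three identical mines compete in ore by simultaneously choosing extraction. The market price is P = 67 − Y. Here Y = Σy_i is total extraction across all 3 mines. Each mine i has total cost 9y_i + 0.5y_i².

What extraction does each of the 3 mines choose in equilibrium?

11.6

A representative mine's profit is π_i = y_i(67 − Y) − 9y_i − 0.5y_i², with Y = y_i + Σ_{j≠i} y_j.
First-order condition: 58 − 3y_i − Σ_{j≠i} y_j = 0.
With identical mines, set every y_j = y: then 58 − 3y − 2y = 0, i.e. y = 58/5 = 11.6.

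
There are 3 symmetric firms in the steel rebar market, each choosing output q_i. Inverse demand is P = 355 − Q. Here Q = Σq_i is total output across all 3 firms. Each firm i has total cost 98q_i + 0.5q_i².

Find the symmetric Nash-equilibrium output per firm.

51.4

A representative firm's profit is π_i = q_i(355 − Q) − 98q_i − 0.5q_i², with Q = q_i + Σ_{j≠i} q_j.
First-order condition: 257 − 3q_i − Σ_{j≠i} q_j = 0.
Imposing symmetry (q_j = q for all j) turns Σ_{j≠i} q_j into 2q, so 257 = 5q and q = 51.4.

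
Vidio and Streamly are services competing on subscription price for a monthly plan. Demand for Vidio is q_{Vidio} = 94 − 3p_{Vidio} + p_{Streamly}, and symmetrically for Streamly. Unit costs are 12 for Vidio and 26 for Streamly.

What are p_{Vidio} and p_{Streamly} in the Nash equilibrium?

Vidio's profit: π = (p_{Vidio} − 12)(94 − 3p_{Vidio} + p_{Streamly}).
∂π/∂p_{Vidio} = 130 − 6p_{Vidio} + p_{Streamly} = 0 ⇒ p_{Vidio} = 65/3 + (1/6)p_{Streamly}.
Similarly p_{Streamly} = 86/3 + (1/6)p_{Vidio}.
Solving the two reaction functions simultaneously: (1 − (1/6)(1/6))p_{Vidio} = 65/3 + (1/6)·(86/3), so (35/36)p_{Vidio} = 238/9 and p_{Vidio} = 27.2.
Then p_{Streamly} = 86/3 + (1/6)·27.2 = 33.2.

27.2, 33.2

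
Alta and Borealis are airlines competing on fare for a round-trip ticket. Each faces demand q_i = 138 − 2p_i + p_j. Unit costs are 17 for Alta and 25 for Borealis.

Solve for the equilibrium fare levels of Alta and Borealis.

Alta's profit: π = (p_{Alta} − 17)(138 − 2p_{Alta} + p_{Borealis}).
∂π/∂p_{Alta} = 172 − 4p_{Alta} + p_{Borealis} = 0 ⇒ p_{Alta} = 43 + 0.25p_{Borealis}.
Similarly p_{Borealis} = 47 + 0.25p_{Alta}.
Solving the two reaction functions simultaneously: (1 − (0.25)(0.25))p_{Alta} = 43 + 0.25·47, so 0.9375p_{Alta} = 54.75 and p_{Alta} = 58.4.
Then p_{Borealis} = 47 + 0.25·58.4 = 61.6.

58.4, 61.6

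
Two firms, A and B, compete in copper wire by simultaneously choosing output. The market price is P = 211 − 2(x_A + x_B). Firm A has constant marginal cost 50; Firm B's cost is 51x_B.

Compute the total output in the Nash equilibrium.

Firm A's profit: π = x_A(211 − 2(x_A + x_B)) − 50x_A.
∂π/∂x_A = 161 − 4x_A − 2x_B = 0, so x_A = 40.25 − 0.5x_B.
By the same steps for B: x_B = 40 − 0.5x_A.
Solving the two reaction functions simultaneously: (1 − (−0.5)(−0.5))x_A = 40.25 − 0.5·40, so 0.75x_A = 20.25 and x_A = 27.
Then x_B = 40 − 0.5·27 = 26.5.
Total output: 27 + 26.5 = 53.5.

53.5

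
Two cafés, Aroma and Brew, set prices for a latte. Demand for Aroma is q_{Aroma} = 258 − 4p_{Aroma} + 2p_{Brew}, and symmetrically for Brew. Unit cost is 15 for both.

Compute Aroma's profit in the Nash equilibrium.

5776

Aroma's profit: π = (p_{Aroma} − 15)(258 − 4p_{Aroma} + 2p_{Brew}).
∂π/∂p_{Aroma} = 318 − 8p_{Aroma} + 2p_{Brew} = 0 ⇒ p_{Aroma} = 39.75 + 0.25p_{Brew}.
Setting p_{Aroma} = p_{Brew} in the reaction function: p_{Aroma} = 39.75 + 0.25p_{Aroma}, so p_{Aroma} = 39.75 / 0.75 = 53.
q_{Aroma} = 258 − 4·53 + 2·53 = 152.
Profit = (53 − 15)·152 = 5776.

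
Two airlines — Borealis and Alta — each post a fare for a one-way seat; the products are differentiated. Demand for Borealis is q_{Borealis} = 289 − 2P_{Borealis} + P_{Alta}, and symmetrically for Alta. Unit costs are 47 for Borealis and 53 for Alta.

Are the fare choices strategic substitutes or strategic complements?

Borealis's profit: π = (P_{Borealis} − 47)(289 − 2P_{Borealis} + P_{Alta}).
∂π/∂P_{Borealis} = 383 − 4P_{Borealis} + P_{Alta} = 0 ⇒ P_{Borealis} = 95.75 + 0.25P_{Alta}.
The best-response slope dP_{Borealis}/dP_{Alta} = 0.25 > 0: the reaction function is upward-sloping, so the choices are strategic complements.

strategic complements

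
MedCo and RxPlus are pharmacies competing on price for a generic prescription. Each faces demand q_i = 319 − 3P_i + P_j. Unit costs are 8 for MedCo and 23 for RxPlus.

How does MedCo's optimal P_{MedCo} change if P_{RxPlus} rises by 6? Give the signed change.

1

MedCo's profit: π = (P_{MedCo} − 8)(319 − 3P_{MedCo} + P_{RxPlus}).
∂π/∂P_{MedCo} = 343 − 6P_{MedCo} + P_{RxPlus} = 0 ⇒ P_{MedCo} = 343/6 + (1/6)P_{RxPlus}.
The reaction-function slope is 1/6, so a 6-unit rise in P_{RxPlus} moves P_{MedCo} by 1/6 × 6 = 1. MedCo's best response rises — the actions are strategic complements.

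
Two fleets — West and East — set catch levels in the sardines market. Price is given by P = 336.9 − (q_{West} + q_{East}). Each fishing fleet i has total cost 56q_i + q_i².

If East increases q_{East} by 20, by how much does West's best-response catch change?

Fishing fleet West's profit: π = q_{West}(336.9 − (q_{West} + q_{East})) − 56q_{West} − q_{West}².
∂π/∂q_{West} = 280.9 − 4q_{West} − q_{East} = 0, so q_{West} = 70.225 − 0.25q_{East}.
The reaction-function slope is −0.25, so a 20-unit rise in q_{East} moves q_{West} by −0.25 × 20 = −5. West's best response falls — the actions are strategic substitutes.

-5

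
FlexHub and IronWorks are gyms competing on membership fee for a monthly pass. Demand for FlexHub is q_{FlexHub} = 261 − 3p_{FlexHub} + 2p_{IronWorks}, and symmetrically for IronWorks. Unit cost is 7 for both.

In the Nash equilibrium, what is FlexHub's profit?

FlexHub's profit: π = (p_{FlexHub} − 7)(261 − 3p_{FlexHub} + 2p_{IronWorks}).
∂π/∂p_{FlexHub} = 282 − 6p_{FlexHub} + 2p_{IronWorks} = 0 ⇒ p_{FlexHub} = 47 + (1/3)p_{IronWorks}.
By symmetry p_{IronWorks} = p_{FlexHub}; substituting into the reaction function, (2/3)p_{FlexHub} = 47 and p_{FlexHub} = 70.5.
q_{FlexHub} = 261 − 3·70.5 + 2·70.5 = 190.5.
Profit = (70.5 − 7)·190.5 = 12096.75.

12096.75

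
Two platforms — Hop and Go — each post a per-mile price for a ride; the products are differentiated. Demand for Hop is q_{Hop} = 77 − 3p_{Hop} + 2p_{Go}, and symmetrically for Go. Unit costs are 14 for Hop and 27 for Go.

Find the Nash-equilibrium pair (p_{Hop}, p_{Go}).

Hop's profit: π = (p_{Hop} − 14)(77 − 3p_{Hop} + 2p_{Go}).
∂π/∂p_{Hop} = 119 − 6p_{Hop} + 2p_{Go} = 0 ⇒ p_{Hop} = 119/6 + (1/3)p_{Go}.
Similarly p_{Go} = 79/3 + (1/3)p_{Hop}.
Plugging p_{Go} into Hop's best response: p_{Hop} = 119/6 + (1/3)(79/3 + (1/3)p_{Hop}) ⇒ (8/9)p_{Hop} = 515/18, so p_{Hop} = 32.1875.
Then p_{Go} = 79/3 + (1/3)·32.1875 = 37.0625.

32.1875, 37.0625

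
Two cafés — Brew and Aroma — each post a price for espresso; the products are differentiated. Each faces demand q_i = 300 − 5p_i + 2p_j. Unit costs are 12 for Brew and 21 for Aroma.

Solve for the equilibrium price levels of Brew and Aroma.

Brew's profit: π = (p_{Brew} − 12)(300 − 5p_{Brew} + 2p_{Aroma}).
∂π/∂p_{Brew} = 360 − 10p_{Brew} + 2p_{Aroma} = 0 ⇒ p_{Brew} = 36 + 0.2p_{Aroma}.
Similarly p_{Aroma} = 40.5 + 0.2p_{Brew}.
Solving the two reaction functions simultaneously: (1 − (0.2)(0.2))p_{Brew} = 36 + 0.2·40.5, so 0.96p_{Brew} = 44.1 and p_{Brew} = 45.9375.
Then p_{Aroma} = 40.5 + 0.2·45.9375 = 49.6875.

45.9375, 49.6875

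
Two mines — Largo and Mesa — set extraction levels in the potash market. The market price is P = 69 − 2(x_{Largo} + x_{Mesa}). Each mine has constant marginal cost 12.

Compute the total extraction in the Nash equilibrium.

19

Mine Largo's profit: π = x_{Largo}(69 − 2(x_{Largo} + x_{Mesa})) − 12x_{Largo}.
∂π/∂x_{Largo} = 57 − 4x_{Largo} − 2x_{Mesa} = 0, so x_{Largo} = 14.25 − 0.5x_{Mesa}.
By symmetry x_{Mesa} = x_{Largo}; substituting into the reaction function, 1.5x_{Largo} = 14.25 and x_{Largo} = 9.5.
Total extraction: 9.5 + 9.5 = 19.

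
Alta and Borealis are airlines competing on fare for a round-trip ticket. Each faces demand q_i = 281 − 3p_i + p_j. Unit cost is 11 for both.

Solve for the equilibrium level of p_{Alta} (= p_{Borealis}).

Alta's profit: π = (p_{Alta} − 11)(281 − 3p_{Alta} + p_{Borealis}).
∂π/∂p_{Alta} = 314 − 6p_{Alta} + p_{Borealis} = 0 ⇒ p_{Alta} = 157/3 + (1/6)p_{Borealis}.
The game is symmetric, so in equilibrium p_{Borealis} = p_{Alta}: the reaction function gives (5/6)p_{Alta} = 157/3, hence p_{Alta} = 62.8.

62.8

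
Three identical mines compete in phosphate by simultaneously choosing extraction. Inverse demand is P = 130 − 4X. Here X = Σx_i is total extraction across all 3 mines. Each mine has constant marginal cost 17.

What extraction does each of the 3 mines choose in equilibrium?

7.0625

A representative mine's profit is π_i = x_i(130 − 4X) − 17x_i, with X = x_i + Σ_{j≠i} x_j.
First-order condition: 113 − 8x_i − 4Σ_{j≠i} x_j = 0.
With identical mines, set every x_j = x: then 113 − 8x − 8x = 0, i.e. x = 113/16 = 7.0625.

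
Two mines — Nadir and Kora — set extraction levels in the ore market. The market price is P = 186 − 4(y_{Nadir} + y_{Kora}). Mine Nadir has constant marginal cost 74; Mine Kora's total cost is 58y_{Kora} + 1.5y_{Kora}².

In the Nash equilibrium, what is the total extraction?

18

Mine Nadir's profit: π = y_{Nadir}(186 − 4(y_{Nadir} + y_{Kora})) − 74y_{Nadir}.
∂π/∂y_{Nadir} = 112 − 8y_{Nadir} − 4y_{Kora} = 0, so y_{Nadir} = 14 − 0.5y_{Kora}.
For Kora: ∂π/∂y_{Kora} = 128 − 11y_{Kora} − 4y_{Nadir} = 0 ⇒ y_{Kora} = 128/11 − (4/11)y_{Nadir}.
Solving the two reaction functions simultaneously: (1 − (−0.5)(−4/11))y_{Nadir} = 14 − 0.5·(128/11), so (9/11)y_{Nadir} = 90/11 and y_{Nadir} = 10.
Then y_{Kora} = 128/11 − (4/11)·10 = 8.
Total extraction: 10 + 8 = 18.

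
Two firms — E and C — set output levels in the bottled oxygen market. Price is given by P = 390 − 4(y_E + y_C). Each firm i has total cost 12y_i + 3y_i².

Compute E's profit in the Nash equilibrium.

Firm E's profit: π = y_E(390 − 4(y_E + y_C)) − 12y_E − 3y_E².
∂π/∂y_E = 378 − 14y_E − 4y_C = 0, so y_E = 27 − (2/7)y_C.
The game is symmetric, so in equilibrium y_C = y_E: the reaction function gives (9/7)y_E = 27, hence y_E = 21.
Price P = 390 − 4·42 = 222.
E's profit: (222 − 12)·21 − 3(21)² = 3087.

3087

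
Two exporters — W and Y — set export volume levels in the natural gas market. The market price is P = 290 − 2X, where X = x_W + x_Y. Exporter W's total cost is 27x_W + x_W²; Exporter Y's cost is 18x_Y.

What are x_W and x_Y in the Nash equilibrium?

Exporter W's profit: π = x_W(290 − 2(x_W + x_Y)) − 27x_W − x_W².
∂π/∂x_W = 263 − 6x_W − 2x_Y = 0, so x_W = 263/6 − (1/3)x_Y.
For Y: ∂π/∂x_Y = 272 − 4x_Y − 2x_W = 0 ⇒ x_Y = 68 − 0.5x_W.
Substituting the second reaction function into the first: x_W = 263/6 − (1/3)(68 − 0.5x_W), which gives (5/6)x_W = 127/6 ⇒ x_W = 25.4.
Then x_Y = 68 − 0.5·25.4 = 55.3.

25.4, 55.3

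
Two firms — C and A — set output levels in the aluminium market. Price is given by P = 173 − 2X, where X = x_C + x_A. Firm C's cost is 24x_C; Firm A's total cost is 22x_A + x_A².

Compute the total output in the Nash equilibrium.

44.9

Firm C's profit: π = x_C(173 − 2(x_C + x_A)) − 24x_C.
∂π/∂x_C = 149 − 4x_C − 2x_A = 0, so x_C = 37.25 − 0.5x_A.
For A: ∂π/∂x_A = 151 − 6x_A − 2x_C = 0 ⇒ x_A = 151/6 − (1/3)x_C.
Substituting the second reaction function into the first: x_C = 37.25 − 0.5(151/6 − (1/3)x_C), which gives (5/6)x_C = 74/3 ⇒ x_C = 29.6.
Then x_A = 151/6 − (1/3)·29.6 = 15.3.
Total output: 29.6 + 15.3 = 44.9.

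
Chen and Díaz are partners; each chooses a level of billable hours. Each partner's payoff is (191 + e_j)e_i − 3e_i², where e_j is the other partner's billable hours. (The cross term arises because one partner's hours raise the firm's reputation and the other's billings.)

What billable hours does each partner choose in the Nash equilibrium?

38.2

Chen's payoff is (191 + e_D)e_C − 3e_C².
∂π/∂e_C = 191 + e_D − 6e_C = 0, so e_C = 191/6 + (1/6)e_D.
The game is symmetric, so in equilibrium e_D = e_C: the reaction function gives (5/6)e_C = 191/6, hence e_C = 38.2.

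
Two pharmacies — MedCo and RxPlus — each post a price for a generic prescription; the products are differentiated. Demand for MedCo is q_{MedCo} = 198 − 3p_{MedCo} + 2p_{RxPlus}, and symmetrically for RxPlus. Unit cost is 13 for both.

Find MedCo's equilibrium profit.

MedCo's profit: π = (p_{MedCo} − 13)(198 − 3p_{MedCo} + 2p_{RxPlus}).
∂π/∂p_{MedCo} = 237 − 6p_{MedCo} + 2p_{RxPlus} = 0 ⇒ p_{MedCo} = 39.5 + (1/3)p_{RxPlus}.
By symmetry p_{RxPlus} = p_{MedCo}; substituting into the reaction function, (2/3)p_{MedCo} = 39.5 and p_{MedCo} = 59.25.
q_{MedCo} = 198 − 3·59.25 + 2·59.25 = 138.75.
Profit = (59.25 − 13)·138.75 = 6417.1875.

6417.1875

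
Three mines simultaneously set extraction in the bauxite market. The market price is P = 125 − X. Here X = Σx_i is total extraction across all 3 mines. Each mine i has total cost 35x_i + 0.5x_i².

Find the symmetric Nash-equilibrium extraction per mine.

18

A representative mine's profit is π_i = x_i(125 − X) − 35x_i − 0.5x_i², with X = x_i + Σ_{j≠i} x_j.
First-order condition: 90 − 3x_i − Σ_{j≠i} x_j = 0.
With identical mines, set every x_j = x: then 90 − 3x − 2x = 0, i.e. x = 90/5 = 18.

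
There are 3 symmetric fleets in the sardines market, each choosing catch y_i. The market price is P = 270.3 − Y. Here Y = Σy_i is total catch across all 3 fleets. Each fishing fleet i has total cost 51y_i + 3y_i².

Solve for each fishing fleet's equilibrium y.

21.93

A representative fishing fleet's profit is π_i = y_i(270.3 − Y) − 51y_i − 3y_i², with Y = y_i + Σ_{j≠i} y_j.
First-order condition: 219.3 − 8y_i − Σ_{j≠i} y_j = 0.
Imposing symmetry (y_j = y for all j) turns Σ_{j≠i} y_j into 2y, so 219.3 = 10y and y = 21.93.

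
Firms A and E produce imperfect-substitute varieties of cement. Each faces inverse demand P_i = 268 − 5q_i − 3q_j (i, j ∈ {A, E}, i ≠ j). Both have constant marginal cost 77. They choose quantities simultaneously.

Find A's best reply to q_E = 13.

15.2

Firm A's profit: π = q_A(268 − 5q_A − 3q_E) − 77q_A.
∂π/∂q_A = 191 − 10q_A − 3q_E = 0 ⇒ q_A = 19.1 − 0.3q_E.
At q_E = 13: q_A = 19.1 − 0.3·13 = 15.2.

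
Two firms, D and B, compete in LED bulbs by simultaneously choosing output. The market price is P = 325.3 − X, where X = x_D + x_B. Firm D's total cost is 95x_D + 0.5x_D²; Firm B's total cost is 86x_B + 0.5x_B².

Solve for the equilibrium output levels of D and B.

Firm D's profit: π = x_D(325.3 − (x_D + x_B)) − 95x_D − 0.5x_D².
∂π/∂x_D = 230.3 − 3x_D − x_B = 0, so x_D = 2303/30 − (1/3)x_B.
By the same steps for B: x_B = 2393/30 − (1/3)x_D.
Substituting the second reaction function into the first: x_D = 2303/30 − (1/3)(2393/30 − (1/3)x_D), which gives (8/9)x_D = 2258/45 ⇒ x_D = 56.45.
Then x_B = 2393/30 − (1/3)·56.45 = 60.95.

56.45, 60.95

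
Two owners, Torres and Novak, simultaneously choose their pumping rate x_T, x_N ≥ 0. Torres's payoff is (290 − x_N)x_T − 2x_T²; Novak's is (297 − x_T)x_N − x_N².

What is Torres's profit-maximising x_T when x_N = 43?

Expanding Torres's payoff: 290x_T − x_Nx_T − 2x_T².
∂π/∂x_T = 290 − x_N − 4x_T = 0, so x_T = 72.5 − 0.25x_N.
At x_N = 43: x_T = 72.5 − 0.25·43 = 61.75.

61.75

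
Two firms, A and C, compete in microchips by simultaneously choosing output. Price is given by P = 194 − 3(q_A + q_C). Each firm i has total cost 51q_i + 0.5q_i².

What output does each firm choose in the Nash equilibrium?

Firm A's profit: π = q_A(194 − 3(q_A + q_C)) − 51q_A − 0.5q_A².
∂π/∂q_A = 143 − 7q_A − 3q_C = 0, so q_A = 143/7 − (3/7)q_C.
Setting q_A = q_C in the reaction function: q_A = 143/7 − (3/7)q_A, so q_A = (143/7) / (10/7) = 14.3.

14.3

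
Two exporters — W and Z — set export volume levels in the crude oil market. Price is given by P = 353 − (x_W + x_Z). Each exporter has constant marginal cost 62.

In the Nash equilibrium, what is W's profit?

9409

Exporter W's profit: π = x_W(353 − (x_W + x_Z)) − 62x_W.
∂π/∂x_W = 291 − 2x_W − x_Z = 0, so x_W = 145.5 − 0.5x_Z.
By symmetry x_Z = x_W; substituting into the reaction function, 1.5x_W = 145.5 and x_W = 97.
Price P = 353 − 194 = 159.
W's profit: (159 − 62)·97 = 9409.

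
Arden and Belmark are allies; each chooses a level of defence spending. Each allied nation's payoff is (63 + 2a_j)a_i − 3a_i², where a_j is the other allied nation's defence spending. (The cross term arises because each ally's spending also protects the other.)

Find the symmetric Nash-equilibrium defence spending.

15.75

Arden's payoff is (63 + 2a_B)a_A − 3a_A².
∂π/∂a_A = 63 + 2a_B − 6a_A = 0, so a_A = 10.5 + (1/3)a_B.
The game is symmetric, so in equilibrium a_B = a_A: the reaction function gives (2/3)a_A = 10.5, hence a_A = 15.75.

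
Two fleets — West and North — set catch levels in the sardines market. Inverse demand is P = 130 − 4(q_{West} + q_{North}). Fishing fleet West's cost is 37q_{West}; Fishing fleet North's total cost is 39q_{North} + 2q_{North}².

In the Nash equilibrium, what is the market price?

Fishing fleet West's profit: π = q_{West}(130 − 4(q_{West} + q_{North})) − 37q_{West}.
∂π/∂q_{West} = 93 − 8q_{West} − 4q_{North} = 0, so q_{West} = 11.625 − 0.5q_{North}.
For North: ∂π/∂q_{North} = 91 − 12q_{North} − 4q_{West} = 0 ⇒ q_{North} = 91/12 − (1/3)q_{West}.
Solving the two reaction functions simultaneously: (1 − (−0.5)(−1/3))q_{West} = 11.625 − 0.5·(91/12), so (5/6)q_{West} = 47/6 and q_{West} = 9.4.
Then q_{North} = 91/12 − (1/3)·9.4 = 4.45.
Equilibrium price: P = 130 − 4·13.85 = 74.6.

74.6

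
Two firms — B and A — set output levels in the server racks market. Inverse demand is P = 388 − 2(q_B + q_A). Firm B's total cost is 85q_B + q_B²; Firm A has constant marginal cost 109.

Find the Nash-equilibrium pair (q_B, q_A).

32.7, 53.4

Firm B's profit: π = q_B(388 − 2(q_B + q_A)) − 85q_B − q_B².
∂π/∂q_B = 303 − 6q_B − 2q_A = 0, so q_B = 50.5 − (1/3)q_A.
For A: ∂π/∂q_A = 279 − 4q_A − 2q_B = 0 ⇒ q_A = 69.75 − 0.5q_B.
Plugging q_A into B's best response: q_B = 50.5 − (1/3)(69.75 − 0.5q_B) ⇒ (5/6)q_B = 27.25, so q_B = 32.7.
Then q_A = 69.75 − 0.5·32.7 = 53.4.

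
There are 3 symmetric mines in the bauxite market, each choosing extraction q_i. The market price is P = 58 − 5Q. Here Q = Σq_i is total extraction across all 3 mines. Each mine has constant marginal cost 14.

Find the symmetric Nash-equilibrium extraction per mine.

A representative mine's profit is π_i = q_i(58 − 5Q) − 14q_i, with Q = q_i + Σ_{j≠i} q_j.
First-order condition: 44 − 10q_i − 5Σ_{j≠i} q_j = 0.
In a symmetric equilibrium every mine chooses the same q, so Σ_{j≠i} q_j = 2q. The condition becomes 44 − 20q = 0, giving q = 44/20 = 2.2.

2.2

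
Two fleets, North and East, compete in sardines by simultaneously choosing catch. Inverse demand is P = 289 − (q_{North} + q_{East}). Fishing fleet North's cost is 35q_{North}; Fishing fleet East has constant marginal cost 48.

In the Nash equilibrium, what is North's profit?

Fishing fleet North's profit: π = q_{North}(289 − (q_{North} + q_{East})) − 35q_{North}.
∂π/∂q_{North} = 254 − 2q_{North} − q_{East} = 0, so q_{North} = 127 − 0.5q_{East}.
By the same steps for East: q_{East} = 120.5 − 0.5q_{North}.
Solving the two reaction functions simultaneously: (1 − (−0.5)(−0.5))q_{North} = 127 − 0.5·120.5, so 0.75q_{North} = 66.75 and q_{North} = 89.
Then q_{East} = 120.5 − 0.5·89 = 76.
Price P = 289 − 165 = 124.
North's profit: (124 − 35)·89 = 7921.

7921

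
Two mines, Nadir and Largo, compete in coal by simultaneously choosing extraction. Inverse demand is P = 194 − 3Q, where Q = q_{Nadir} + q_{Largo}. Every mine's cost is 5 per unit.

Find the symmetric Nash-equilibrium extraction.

21

Mine Nadir's profit: π = q_{Nadir}(194 − 3(q_{Nadir} + q_{Largo})) − 5q_{Nadir}.
∂π/∂q_{Nadir} = 189 − 6q_{Nadir} − 3q_{Largo} = 0, so q_{Nadir} = 31.5 − 0.5q_{Largo}.
The game is symmetric, so in equilibrium q_{Largo} = q_{Nadir}: the reaction function gives 1.5q_{Nadir} = 31.5, hence q_{Nadir} = 21.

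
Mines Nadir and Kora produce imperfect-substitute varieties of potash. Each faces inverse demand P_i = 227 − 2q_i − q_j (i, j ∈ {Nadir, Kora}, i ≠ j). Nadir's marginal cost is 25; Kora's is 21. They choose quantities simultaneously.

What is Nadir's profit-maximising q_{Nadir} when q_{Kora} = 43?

Mine Nadir's profit: π = q_{Nadir}(227 − 2q_{Nadir} − q_{Kora}) − 25q_{Nadir}.
∂π/∂q_{Nadir} = 202 − 4q_{Nadir} − q_{Kora} = 0 ⇒ q_{Nadir} = 50.5 − 0.25q_{Kora}.
At q_{Kora} = 43: q_{Nadir} = 50.5 − 0.25·43 = 39.75.

39.75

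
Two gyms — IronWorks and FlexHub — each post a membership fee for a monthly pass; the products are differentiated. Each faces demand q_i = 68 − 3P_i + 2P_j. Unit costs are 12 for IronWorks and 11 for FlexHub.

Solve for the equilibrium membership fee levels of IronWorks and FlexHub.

25.8125, 25.4375

IronWorks's profit: π = (P_{IronWorks} − 12)(68 − 3P_{IronWorks} + 2P_{FlexHub}).
∂π/∂P_{IronWorks} = 104 − 6P_{IronWorks} + 2P_{FlexHub} = 0 ⇒ P_{IronWorks} = 52/3 + (1/3)P_{FlexHub}.
Similarly P_{FlexHub} = 101/6 + (1/3)P_{IronWorks}.
Solving the two reaction functions simultaneously: (1 − (1/3)(1/3))P_{IronWorks} = 52/3 + (1/3)·(101/6), so (8/9)P_{IronWorks} = 413/18 and P_{IronWorks} = 25.8125.
Then P_{FlexHub} = 101/6 + (1/3)·25.8125 = 25.4375.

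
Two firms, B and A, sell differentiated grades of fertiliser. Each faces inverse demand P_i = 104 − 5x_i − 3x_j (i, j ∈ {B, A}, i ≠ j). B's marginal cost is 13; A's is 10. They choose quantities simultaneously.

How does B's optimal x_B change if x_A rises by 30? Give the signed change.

Firm B's profit: π = x_B(104 − 5x_B − 3x_A) − 13x_B.
∂π/∂x_B = 91 − 10x_B − 3x_A = 0 ⇒ x_B = 9.1 − 0.3x_A.
The reaction-function slope is −0.3, so a 30-unit rise in x_A moves x_B by −0.3 × 30 = −9. B's best response falls — the actions are strategic substitutes.

-9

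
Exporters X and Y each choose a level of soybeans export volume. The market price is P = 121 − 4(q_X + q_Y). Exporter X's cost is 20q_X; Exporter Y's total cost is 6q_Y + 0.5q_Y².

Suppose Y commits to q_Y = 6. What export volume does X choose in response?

Exporter X's profit: π = q_X(121 − 4(q_X + q_Y)) − 20q_X.
∂π/∂q_X = 101 − 8q_X − 4q_Y = 0, so q_X = 12.625 − 0.5q_Y.
At q_Y = 6: q_X = 12.625 − 0.5·6 = 9.625.

9.625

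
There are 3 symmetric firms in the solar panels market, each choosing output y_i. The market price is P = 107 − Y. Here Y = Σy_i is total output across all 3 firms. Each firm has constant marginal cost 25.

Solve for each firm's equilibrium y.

A representative firm's profit is π_i = y_i(107 − Y) − 25y_i, with Y = y_i + Σ_{j≠i} y_j.
First-order condition: 82 − 2y_i − Σ_{j≠i} y_j = 0.
With identical firms, set every y_j = y: then 82 − 2y − 2y = 0, i.e. y = 82/4 = 20.5.

20.5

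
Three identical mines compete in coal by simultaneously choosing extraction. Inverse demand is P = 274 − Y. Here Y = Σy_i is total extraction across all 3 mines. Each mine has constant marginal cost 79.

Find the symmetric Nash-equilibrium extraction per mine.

A representative mine's profit is π_i = y_i(274 − Y) − 79y_i, with Y = y_i + Σ_{j≠i} y_j.
First-order condition: 195 − 2y_i − Σ_{j≠i} y_j = 0.
With identical mines, set every y_j = y: then 195 − 2y − 2y = 0, i.e. y = 195/4 = 48.75.

48.75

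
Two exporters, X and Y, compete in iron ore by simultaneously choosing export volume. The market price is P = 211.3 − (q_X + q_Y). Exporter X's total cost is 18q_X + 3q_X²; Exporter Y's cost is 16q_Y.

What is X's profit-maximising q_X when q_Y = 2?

23.9125

Exporter X's profit: π = q_X(211.3 − (q_X + q_Y)) − 18q_X − 3q_X².
∂π/∂q_X = 193.3 − 8q_X − q_Y = 0, so q_X = 24.1625 − 0.125q_Y.
At q_Y = 2: q_X = 24.1625 − 0.125·2 = 23.9125.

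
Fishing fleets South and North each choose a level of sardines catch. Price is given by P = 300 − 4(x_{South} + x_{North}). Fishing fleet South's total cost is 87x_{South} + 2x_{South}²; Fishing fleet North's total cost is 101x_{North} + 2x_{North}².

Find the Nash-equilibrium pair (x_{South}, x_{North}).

13.75, 12

Fishing fleet South's profit: π = x_{South}(300 − 4(x_{South} + x_{North})) − 87x_{South} − 2x_{South}².
∂π/∂x_{South} = 213 − 12x_{South} − 4x_{North} = 0, so x_{South} = 17.75 − (1/3)x_{North}.
By the same steps for North: x_{North} = 199/12 − (1/3)x_{South}.
Substituting the second reaction function into the first: x_{South} = 17.75 − (1/3)(199/12 − (1/3)x_{South}), which gives (8/9)x_{South} = 110/9 ⇒ x_{South} = 13.75.
Then x_{North} = 199/12 − (1/3)·13.75 = 12.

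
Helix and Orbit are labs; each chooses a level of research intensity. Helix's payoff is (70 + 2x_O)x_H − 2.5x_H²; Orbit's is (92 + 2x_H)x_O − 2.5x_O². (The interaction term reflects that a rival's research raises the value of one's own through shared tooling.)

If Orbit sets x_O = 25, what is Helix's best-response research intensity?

Expanding Helix's payoff: 70x_H + 2x_Ox_H − 2.5x_H².
∂π/∂x_H = 70 + 2x_O − 5x_H = 0, so x_H = 14 + 0.4x_O.
At x_O = 25: x_H = 14 + 0.4·25 = 24.

24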